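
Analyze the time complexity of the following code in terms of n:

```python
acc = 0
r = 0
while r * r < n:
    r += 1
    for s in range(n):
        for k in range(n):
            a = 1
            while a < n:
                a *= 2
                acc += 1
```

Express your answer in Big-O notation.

Each loop level contributes: √n × n × n × log n. Multiplying the contributions gives O(n^2√n log n).

Answer: O(n^2√n log n)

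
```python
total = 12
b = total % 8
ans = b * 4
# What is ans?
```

Trace:
`total = 12` → total = 12
`b = total % 8` → b = 4
`ans = b * 4` → ans = 16
So ans = 16

Answer: 16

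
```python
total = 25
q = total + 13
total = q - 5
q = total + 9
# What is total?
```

Trace:
`total = 25` → total = 25
`q = total + 13` → q = 38
`total = q - 5` → total = 33
`q = total + 9` → q = 42
So total = 33

Answer: 33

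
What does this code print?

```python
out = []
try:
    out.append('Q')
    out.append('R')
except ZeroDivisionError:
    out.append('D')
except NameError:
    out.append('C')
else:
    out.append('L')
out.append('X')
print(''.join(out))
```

Execution trace: 'Q' (try body) → 'R' (try body, no exception) → 'L' (else) → 'X' (after the try/except). Output: QRLX

Answer: QRLX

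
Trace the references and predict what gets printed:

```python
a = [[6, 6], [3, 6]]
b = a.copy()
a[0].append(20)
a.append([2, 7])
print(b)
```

Key concept: shallow copy with nested lists.
Step by step:
`a = [[6, 6], [3, 6]]` → a = [[6, 6], [3, 6]]
`b = a.copy()` → b = [[6, 6], [3, 6]]
`a[0].append(20)` → a = [[6, 6, 20], [3, 6]]; b = [[6, 6, 20], [3, 6]]
`a.append([2, 7])` → a = [[6, 6, 20], [3, 6], [2, 7]]
`print(b)` → prints [[6, 6, 20], [3, 6]]

Answer: [[6, 6, 20], [3, 6]]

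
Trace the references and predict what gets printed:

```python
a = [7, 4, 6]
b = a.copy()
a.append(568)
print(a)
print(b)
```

Key concept: list.copy() creates independent copy.
Step by step:
`a = [7, 4, 6]` → a = [7, 4, 6]
`b = a.copy()` → b = [7, 4, 6]
`a.append(568)` → a = [7, 4, 6, 568]
`print(a)` → prints [7, 4, 6, 568]
`print(b)` → prints [7, 4, 6]

Answer:
[7, 4, 6, 568]
[7, 4, 6]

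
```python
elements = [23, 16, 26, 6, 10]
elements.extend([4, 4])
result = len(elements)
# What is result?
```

Trace:
`elements = [23, 16, 26, 6, 10]` → elements = [23, 16, 26, 6, 10]
`elements.extend([4, 4])` → elements = [23, 16, 26, 6, 10, 4, 4]
`result = len(elements)` → result = 7
So result = 7

Answer: 7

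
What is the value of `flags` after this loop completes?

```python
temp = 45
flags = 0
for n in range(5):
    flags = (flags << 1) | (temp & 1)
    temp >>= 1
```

Reverse lowest 5 bits of 45
`flags` takes the values: 0 → 1 → 2 → 5 → 11 → 22

Answer: 22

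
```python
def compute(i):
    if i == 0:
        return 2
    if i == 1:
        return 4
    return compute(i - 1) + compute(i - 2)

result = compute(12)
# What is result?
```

Build up from base cases: compute(0)=2, compute(1)=4, compute(2)=6, compute(3)=10, compute(4)=16, compute(5)=26, compute(6)=42, ..., compute(12)=754

Answer: 754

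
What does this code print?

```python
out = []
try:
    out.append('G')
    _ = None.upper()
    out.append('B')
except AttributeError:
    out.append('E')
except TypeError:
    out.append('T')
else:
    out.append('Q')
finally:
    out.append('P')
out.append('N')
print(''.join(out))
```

Execution trace: 'G' (try body) → 'E' (except AttributeError) → 'P' (finally) → 'N' (after the try/except). Output: GEPN

Answer: GEPN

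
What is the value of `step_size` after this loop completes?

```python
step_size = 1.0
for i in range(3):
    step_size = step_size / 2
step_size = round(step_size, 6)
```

Halving LR 3 times: 1 / 2^3
`step_size` takes the values: 1.0 → 0.5 → 0.25 → 0.125

Answer: 0.125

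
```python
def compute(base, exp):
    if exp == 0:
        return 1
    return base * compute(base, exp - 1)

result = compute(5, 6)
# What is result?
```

compute(5, 6) = 5 * 5 * 5 * 5 * 5 * 5 = 15625

Answer: 15625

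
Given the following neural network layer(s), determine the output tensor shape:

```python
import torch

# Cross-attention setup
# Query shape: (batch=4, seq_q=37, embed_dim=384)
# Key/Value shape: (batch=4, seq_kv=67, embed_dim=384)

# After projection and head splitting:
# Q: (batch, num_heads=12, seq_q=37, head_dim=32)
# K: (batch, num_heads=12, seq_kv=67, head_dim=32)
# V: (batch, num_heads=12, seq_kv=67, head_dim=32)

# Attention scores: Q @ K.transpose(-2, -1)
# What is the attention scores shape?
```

Input: (4, 37, 384) -> Output: (4, 12, 37, 67)

Answer: (4, 12, 37, 67)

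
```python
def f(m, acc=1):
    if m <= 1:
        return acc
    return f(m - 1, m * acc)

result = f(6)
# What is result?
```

Accumulator trace (n, acc): (6, 1) -> (5, 6) -> (4, 30) -> (3, 120) -> (2, 360) -> (1, 720) -> return 720

Answer: 720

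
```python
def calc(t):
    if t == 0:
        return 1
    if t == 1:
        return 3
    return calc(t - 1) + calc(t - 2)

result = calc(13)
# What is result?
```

Build up from base cases: calc(0)=1, calc(1)=3, calc(2)=4, calc(3)=7, calc(4)=11, calc(5)=18, calc(6)=29, ..., calc(13)=843

Answer: 843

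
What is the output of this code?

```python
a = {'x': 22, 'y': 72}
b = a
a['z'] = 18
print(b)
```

Key concept: dict aliasing.
Step by step:
`a = {'x': 22, 'y': 72}` → a = {'x': 22, 'y': 72}
`b = a` → b = {'x': 22, 'y': 72} (same object as a)
`a['z'] = 18` → a = {'x': 22, 'y': 72, 'z': 18} (same object as b); b = {'x': 22, 'y': 72, 'z': 18} (same object as a)
`print(b)` → prints {'x': 22, 'y': 72, 'z': 18}

Answer: {'x': 22, 'y': 72, 'z': 18}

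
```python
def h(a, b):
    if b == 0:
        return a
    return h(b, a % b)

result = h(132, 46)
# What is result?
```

h(132, 46) -> h(46, 40) -> h(40, 6) -> h(6, 4) -> h(4, 2) -> h(2, 0) -> 2

Answer: 2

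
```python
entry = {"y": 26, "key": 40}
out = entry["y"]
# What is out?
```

Trace:
`entry = {"y": 26, "key": 40}` → entry = {'y': 26, 'key': 40}
`out = entry["y"]` → out = 26
So out = 26

Answer: 26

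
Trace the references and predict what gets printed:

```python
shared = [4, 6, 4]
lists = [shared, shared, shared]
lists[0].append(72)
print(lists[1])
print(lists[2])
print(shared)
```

Key concept: list of same reference.
Step by step:
`shared = [4, 6, 4]` → shared = [4, 6, 4]
`lists = [shared, shared, shared]` → lists = [[4, 6, 4], [4, 6, 4], [4, 6, 4]]
`lists[0].append(72)` → shared = [4, 6, 4, 72]; lists = [[4, 6, 4, 72], [4, 6, 4, 72], [4, 6, 4, 72]]
`print(lists[1])` → prints [4, 6, 4, 72]
`print(lists[2])` → prints [4, 6, 4, 72]
`print(shared)` → prints [4, 6, 4, 72]

Answer:
[4, 6, 4, 72]
[4, 6, 4, 72]
[4, 6, 4, 72]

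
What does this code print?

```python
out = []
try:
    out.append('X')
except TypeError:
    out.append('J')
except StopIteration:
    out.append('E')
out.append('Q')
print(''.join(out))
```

Execution trace: 'X' (try body, no exception) → 'Q' (after the try/except). Output: XQ

Answer: XQ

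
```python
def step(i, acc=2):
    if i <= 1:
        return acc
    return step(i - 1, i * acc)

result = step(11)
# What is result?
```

Accumulator trace (n, acc): (11, 2) -> (10, 22) -> (9, 220) -> (8, 1980) -> (7, 15840) -> (6, 110880) -> (5, 665280) -> (4, 3326400) -> (3, 13305600) -> (2, 39916800) -> (1, 79833600) -> return 79833600

Answer: 79833600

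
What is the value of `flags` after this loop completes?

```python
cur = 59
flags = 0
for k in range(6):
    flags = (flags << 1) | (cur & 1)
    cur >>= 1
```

Reverse lowest 6 bits of 59
`flags` takes the values: 0 → 1 → 3 → 6 → 13 → 27 → 55

Answer: 55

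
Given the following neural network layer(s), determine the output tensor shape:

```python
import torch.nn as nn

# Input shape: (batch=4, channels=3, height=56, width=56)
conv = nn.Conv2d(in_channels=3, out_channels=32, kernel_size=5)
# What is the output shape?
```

Input: (4, 3, 56, 56) -> Output: (4, 32, 52, 52)

Answer: (4, 32, 52, 52)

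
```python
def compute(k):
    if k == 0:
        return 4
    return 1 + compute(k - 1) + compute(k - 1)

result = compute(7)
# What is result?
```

compute(k) = 1 + 2·compute(k-1), compute(0)=4. Closed form: (4+1)·2^7 - 1 = 639.

Answer: 639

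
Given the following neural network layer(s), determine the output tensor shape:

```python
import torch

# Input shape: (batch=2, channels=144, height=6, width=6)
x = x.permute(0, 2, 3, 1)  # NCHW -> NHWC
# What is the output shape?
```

Input: (2, 144, 6, 6) -> Output: (2, 6, 6, 144)

Answer: (2, 6, 6, 144)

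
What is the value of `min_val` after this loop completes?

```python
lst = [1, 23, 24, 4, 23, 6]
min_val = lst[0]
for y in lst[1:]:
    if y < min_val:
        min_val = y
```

Minimum of [1, 23, 24, 4, 23, 6]
`min_val` takes the values: 1

Answer: 1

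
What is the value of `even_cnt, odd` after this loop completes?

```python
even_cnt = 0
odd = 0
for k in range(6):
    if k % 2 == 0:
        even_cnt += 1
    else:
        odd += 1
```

Count evens and odds in range(6)
`even_cnt, odd` takes the values: (0, 0) → (1, 0) → (1, 1) → (2, 1) → (2, 2) → (3, 2) → (3, 3)

Answer: 3, 3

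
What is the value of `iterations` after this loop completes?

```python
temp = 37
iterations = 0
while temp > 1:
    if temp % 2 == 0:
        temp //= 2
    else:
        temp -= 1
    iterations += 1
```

Steps to reduce 37 to 1
`iterations` takes the values: 0 → 1 → 2 → 3 → 4 → 5 → 6 → 7

Answer: 7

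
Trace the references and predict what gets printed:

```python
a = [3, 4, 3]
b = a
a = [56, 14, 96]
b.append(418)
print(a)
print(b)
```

Key concept: rebinding vs mutation: a is rebound to a new list, b still points at the original.
Step by step:
`a = [3, 4, 3]` → a = [3, 4, 3]
`b = a` → b = [3, 4, 3] (same object as a)
`a = [56, 14, 96]` → a = [56, 14, 96]
`b.append(418)` → b = [3, 4, 3, 418]
`print(a)` → prints [56, 14, 96]
`print(b)` → prints [3, 4, 3, 418]

Answer:
[56, 14, 96]
[3, 4, 3, 418]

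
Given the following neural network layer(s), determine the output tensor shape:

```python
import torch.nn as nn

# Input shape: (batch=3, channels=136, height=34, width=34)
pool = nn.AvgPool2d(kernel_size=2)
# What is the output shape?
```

Input: (3, 136, 34, 34) -> Output: (3, 136, 17, 17)

Answer: (3, 136, 17, 17)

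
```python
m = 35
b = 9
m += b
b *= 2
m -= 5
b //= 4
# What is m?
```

Trace:
`m = 35` → m = 35
`b = 9` → b = 9
`m += b` → m = 44
`b *= 2` → b = 18
`m -= 5` → m = 39
`b //= 4` → b = 4
So m = 39

Answer: 39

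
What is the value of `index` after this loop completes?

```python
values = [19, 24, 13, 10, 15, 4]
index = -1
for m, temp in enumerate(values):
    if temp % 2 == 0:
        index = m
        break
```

First even number index in [19, 24, 13, 10, 15, 4]
`index` takes the values: -1 → 1

Answer: 1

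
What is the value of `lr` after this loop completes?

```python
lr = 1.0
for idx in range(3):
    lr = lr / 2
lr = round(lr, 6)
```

Halving LR 3 times: 1 / 2^3
`lr` takes the values: 1.0 → 0.5 → 0.25 → 0.125

Answer: 0.125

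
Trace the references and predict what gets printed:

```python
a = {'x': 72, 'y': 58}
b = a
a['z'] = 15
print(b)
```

Key concept: dict aliasing.
Step by step:
`a = {'x': 72, 'y': 58}` → a = {'x': 72, 'y': 58}
`b = a` → b = {'x': 72, 'y': 58} (same object as a)
`a['z'] = 15` → a = {'x': 72, 'y': 58, 'z': 15} (same object as b); b = {'x': 72, 'y': 58, 'z': 15} (same object as a)
`print(b)` → prints {'x': 72, 'y': 58, 'z': 15}

Answer: {'x': 72, 'y': 58, 'z': 15}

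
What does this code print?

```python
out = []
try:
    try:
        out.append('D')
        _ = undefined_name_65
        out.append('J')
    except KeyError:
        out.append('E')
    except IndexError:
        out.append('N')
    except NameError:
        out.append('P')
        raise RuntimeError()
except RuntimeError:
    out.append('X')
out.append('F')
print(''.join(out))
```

Execution trace: 'D' (inner try body) → 'P' (inner except NameError) → 'X' (outer except RuntimeError) → 'F' (after the try/except). Output: DPXF

Answer: DPXF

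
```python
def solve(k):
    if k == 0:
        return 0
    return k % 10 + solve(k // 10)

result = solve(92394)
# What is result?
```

Sum of digits of 92394: 4 + 9 + 3 + 2 + 9 = 27

Answer: 27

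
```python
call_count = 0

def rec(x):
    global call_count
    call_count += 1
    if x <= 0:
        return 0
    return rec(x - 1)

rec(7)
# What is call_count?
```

Linear recursion stepping by 1: 8 calls from x=7 down to ≤0.

Answer: 8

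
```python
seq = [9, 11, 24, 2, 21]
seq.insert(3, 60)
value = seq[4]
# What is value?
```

Trace:
`seq = [9, 11, 24, 2, 21]` → seq = [9, 11, 24, 2, 21]
`seq.insert(3, 60)` → seq = [9, 11, 24, 60, 2, 21]
`value = seq[4]` → value = 2
So value = 2

Answer: 2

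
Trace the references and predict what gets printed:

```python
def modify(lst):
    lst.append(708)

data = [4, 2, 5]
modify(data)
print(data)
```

Key concept: function modifies passed list.
Step by step:
`data = [4, 2, 5]` → data = [4, 2, 5]
`modify(data)` → data = [4, 2, 5, 708]
`print(data)` → prints [4, 2, 5, 708]

Answer: [4, 2, 5, 708]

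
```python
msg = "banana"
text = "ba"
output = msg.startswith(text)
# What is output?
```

Trace:
`msg = "banana"` → msg = 'banana'
`text = "ba"` → text = 'ba'
`output = msg.startswith(text)` → output = True
So output = True

Answer: True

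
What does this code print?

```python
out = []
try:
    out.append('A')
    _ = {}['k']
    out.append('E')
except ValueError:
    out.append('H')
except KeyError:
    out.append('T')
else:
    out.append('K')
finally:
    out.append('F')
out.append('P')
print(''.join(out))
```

Execution trace: 'A' (try body) → 'T' (except KeyError) → 'F' (finally) → 'P' (after the try/except). Output: ATFP

Answer: ATFP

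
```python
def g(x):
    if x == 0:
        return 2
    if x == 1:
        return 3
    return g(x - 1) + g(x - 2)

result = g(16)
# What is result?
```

Build up from base cases: g(0)=2, g(1)=3, g(2)=5, g(3)=8, g(4)=13, g(5)=21, g(6)=34, ..., g(16)=4181

Answer: 4181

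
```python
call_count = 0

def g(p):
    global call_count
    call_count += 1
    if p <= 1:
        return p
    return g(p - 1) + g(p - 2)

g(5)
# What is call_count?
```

Calls(p) = 1 + Calls(p-1) + Calls(p-2); Calls(0)=Calls(1)=1. For p=5 this gives 15.

Answer: 15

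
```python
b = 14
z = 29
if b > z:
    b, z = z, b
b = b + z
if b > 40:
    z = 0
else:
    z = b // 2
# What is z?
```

Trace:
`b = 14` → b = 14
`z = 29` → z = 29
`if b > z: ...` → b > z is False → no variable changes
`b = b + z` → b = 43
`if b > 40: ...` → b > 40 is True → z = 0
So z = 0

Answer: 0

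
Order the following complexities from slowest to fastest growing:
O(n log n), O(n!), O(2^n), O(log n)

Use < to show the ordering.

Ordered by growth rate: O(log n) < O(n log n) < O(2^n) < O(n!)

Answer: O(log n) < O(n log n) < O(2^n) < O(n!)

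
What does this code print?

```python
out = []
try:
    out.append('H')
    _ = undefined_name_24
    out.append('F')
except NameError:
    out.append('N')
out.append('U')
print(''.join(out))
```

Execution trace: 'H' (try body) → 'N' (except NameError) → 'U' (after the try/except). Output: HNU

Answer: HNU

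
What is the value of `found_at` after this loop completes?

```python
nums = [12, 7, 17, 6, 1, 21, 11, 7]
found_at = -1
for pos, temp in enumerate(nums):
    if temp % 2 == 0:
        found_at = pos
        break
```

First even number index in [12, 7, 17, 6, 1, 21, 11, 7]
`found_at` takes the values: -1 → 0

Answer: 0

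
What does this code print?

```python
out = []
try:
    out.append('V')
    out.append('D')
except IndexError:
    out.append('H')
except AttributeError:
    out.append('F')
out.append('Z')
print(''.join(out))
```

Execution trace: 'V' (try body) → 'D' (try body, no exception) → 'Z' (after the try/except). Output: VDZ

Answer: VDZ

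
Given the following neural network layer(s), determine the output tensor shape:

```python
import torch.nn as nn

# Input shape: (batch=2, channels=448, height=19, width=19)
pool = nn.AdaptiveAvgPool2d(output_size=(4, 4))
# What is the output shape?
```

Input: (2, 448, 19, 19) -> Output: (2, 448, 4, 4)

Answer: (2, 448, 4, 4)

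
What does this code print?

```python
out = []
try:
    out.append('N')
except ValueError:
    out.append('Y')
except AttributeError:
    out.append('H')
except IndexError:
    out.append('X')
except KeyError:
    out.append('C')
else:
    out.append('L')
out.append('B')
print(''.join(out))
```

Execution trace: 'N' (try body, no exception) → 'L' (else) → 'B' (after the try/except). Output: NLB

Answer: NLB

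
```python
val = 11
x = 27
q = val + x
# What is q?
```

Trace:
`val = 11` → val = 11
`x = 27` → x = 27
`q = val + x` → q = 38
So q = 38

Answer: 38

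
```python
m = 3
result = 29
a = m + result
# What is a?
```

Trace:
`m = 3` → m = 3
`result = 29` → result = 29
`a = m + result` → a = 32
So a = 32

Answer: 32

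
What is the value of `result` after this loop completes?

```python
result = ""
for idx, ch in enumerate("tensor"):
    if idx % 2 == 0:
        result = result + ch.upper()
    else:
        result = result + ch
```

Uppercase even positions in 'tensor'
`result` takes the values: "" → "T" → "Te" → "TeN" → "TeNs" → "TeNsO" → "TeNsOr"

Answer: "TeNsOr"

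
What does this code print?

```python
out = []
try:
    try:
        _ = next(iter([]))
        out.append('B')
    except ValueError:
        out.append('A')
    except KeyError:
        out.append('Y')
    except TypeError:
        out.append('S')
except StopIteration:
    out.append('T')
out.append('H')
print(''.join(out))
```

Execution trace: 'T' (outer except StopIteration) → 'H' (after the try/except). Output: TH

Answer: TH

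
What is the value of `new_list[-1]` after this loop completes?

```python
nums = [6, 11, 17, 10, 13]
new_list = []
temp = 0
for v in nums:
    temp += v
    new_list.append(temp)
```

Cumulative sum ends at 57
`new_list` takes the values: [] → [6] → [6, 17] → [6, 17, 34] → [6, 17, 34, 44] → [6, 17, 34, 44, 57]
So `new_list[-1]` = 57

Answer: 57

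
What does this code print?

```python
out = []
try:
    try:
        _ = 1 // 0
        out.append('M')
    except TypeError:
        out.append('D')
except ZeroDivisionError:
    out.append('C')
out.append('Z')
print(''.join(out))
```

Execution trace: 'C' (outer except ZeroDivisionError) → 'Z' (after the try/except). Output: CZ

Answer: CZ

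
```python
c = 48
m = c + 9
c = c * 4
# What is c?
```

Trace:
`c = 48` → c = 48
`m = c + 9` → m = 57
`c = c * 4` → c = 192
So c = 192

Answer: 192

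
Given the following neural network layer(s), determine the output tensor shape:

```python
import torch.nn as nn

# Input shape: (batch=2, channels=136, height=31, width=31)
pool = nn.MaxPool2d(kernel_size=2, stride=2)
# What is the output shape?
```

Input: (2, 136, 31, 31) -> Output: (2, 136, 15, 15)

Answer: (2, 136, 15, 15)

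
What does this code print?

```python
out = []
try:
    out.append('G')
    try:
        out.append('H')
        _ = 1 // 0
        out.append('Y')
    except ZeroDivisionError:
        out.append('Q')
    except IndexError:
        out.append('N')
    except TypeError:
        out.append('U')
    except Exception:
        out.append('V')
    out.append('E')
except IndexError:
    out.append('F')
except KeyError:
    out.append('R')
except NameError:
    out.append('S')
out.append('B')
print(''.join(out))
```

Execution trace: 'G' (try body) → 'H' (inner try body) → 'Q' (inner except ZeroDivisionError) → 'E' (try body, no exception) → 'B' (after the try/except). Output: GHQEB

Answer: GHQEB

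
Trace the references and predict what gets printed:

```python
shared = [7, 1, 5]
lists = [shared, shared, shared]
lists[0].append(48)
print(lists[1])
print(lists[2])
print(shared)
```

Key concept: list of same reference.
Step by step:
`shared = [7, 1, 5]` → shared = [7, 1, 5]
`lists = [shared, shared, shared]` → lists = [[7, 1, 5], [7, 1, 5], [7, 1, 5]]
`lists[0].append(48)` → shared = [7, 1, 5, 48]; lists = [[7, 1, 5, 48], [7, 1, 5, 48], [7, 1, 5, 48]]
`print(lists[1])` → prints [7, 1, 5, 48]
`print(lists[2])` → prints [7, 1, 5, 48]
`print(shared)` → prints [7, 1, 5, 48]

Answer:
[7, 1, 5, 48]
[7, 1, 5, 48]
[7, 1, 5, 48]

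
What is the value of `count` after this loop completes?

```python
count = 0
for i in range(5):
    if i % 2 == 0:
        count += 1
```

Count numbers divisible by 2 in range(5)
`count` takes the values: 0 → 1 → 2 → 3

Answer: 3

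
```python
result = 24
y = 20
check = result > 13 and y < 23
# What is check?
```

Trace:
`result = 24` → result = 24
`y = 20` → y = 20
`check = result > 13 and y < 23` → check = True
So check = True

Answer: True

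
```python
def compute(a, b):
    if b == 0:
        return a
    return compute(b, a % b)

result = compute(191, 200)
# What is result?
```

compute(191, 200) -> compute(200, 191) -> compute(191, 9) -> compute(9, 2) -> compute(2, 1) -> compute(1, 0) -> 1

Answer: 1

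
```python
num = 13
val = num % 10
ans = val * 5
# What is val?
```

Trace:
`num = 13` → num = 13
`val = num % 10` → val = 3
`ans = val * 5` → ans = 15
So val = 3

Answer: 3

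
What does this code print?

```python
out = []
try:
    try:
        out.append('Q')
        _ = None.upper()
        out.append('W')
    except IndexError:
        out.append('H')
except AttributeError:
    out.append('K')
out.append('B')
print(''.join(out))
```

Execution trace: 'Q' (try body) → 'K' (outer except AttributeError) → 'B' (after the try/except). Output: QKB

Answer: QKB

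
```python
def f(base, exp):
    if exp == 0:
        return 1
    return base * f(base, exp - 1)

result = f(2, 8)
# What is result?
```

f(2, 8) = 2 * 2 * 2 * 2 * 2 * 2 * 2 * 2 = 256

Answer: 256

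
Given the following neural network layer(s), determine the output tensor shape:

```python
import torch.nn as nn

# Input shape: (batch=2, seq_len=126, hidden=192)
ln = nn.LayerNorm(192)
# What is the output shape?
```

Input: (2, 126, 192) -> Output: (2, 126, 192)

Answer: (2, 126, 192)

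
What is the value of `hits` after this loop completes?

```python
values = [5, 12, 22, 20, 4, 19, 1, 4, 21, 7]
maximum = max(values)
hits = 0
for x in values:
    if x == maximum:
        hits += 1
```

Count of max value 22 in [5, 12, 22, 20, 4, 19, 1, 4, 21, 7]
`hits` takes the values: 0 → 1

Answer: 1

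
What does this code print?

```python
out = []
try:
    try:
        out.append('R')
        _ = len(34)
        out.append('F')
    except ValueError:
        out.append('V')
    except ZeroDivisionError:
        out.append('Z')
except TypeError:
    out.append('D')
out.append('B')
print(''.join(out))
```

Execution trace: 'R' (try body) → 'D' (outer except TypeError) → 'B' (after the try/except). Output: RDB

Answer: RDB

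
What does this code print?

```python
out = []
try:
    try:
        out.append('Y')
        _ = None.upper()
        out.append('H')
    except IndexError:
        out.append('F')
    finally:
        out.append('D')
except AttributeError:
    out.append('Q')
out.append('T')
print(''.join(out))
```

Execution trace: 'Y' (try body) → 'D' (finally) → 'Q' (outer except AttributeError) → 'T' (after the try/except). Output: YDQT

Answer: YDQT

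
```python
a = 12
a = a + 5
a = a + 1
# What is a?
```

Trace:
`a = 12` → a = 12
`a = a + 5` → a = 17
`a = a + 1` → a = 18
So a = 18

Answer: 18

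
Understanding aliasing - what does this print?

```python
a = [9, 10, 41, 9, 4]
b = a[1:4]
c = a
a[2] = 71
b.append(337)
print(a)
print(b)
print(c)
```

Key concept: slice vs alias.
Step by step:
`a = [9, 10, 41, 9, 4]` → a = [9, 10, 41, 9, 4]
`b = a[1:4]` → b = [10, 41, 9]
`c = a` → c = [9, 10, 41, 9, 4] (same object as a)
`a[2] = 71` → a = [9, 10, 71, 9, 4] (same object as c); c = [9, 10, 71, 9, 4] (same object as a)
`b.append(337)` → b = [10, 41, 9, 337]
`print(a)` → prints [9, 10, 71, 9, 4]
`print(b)` → prints [10, 41, 9, 337]
`print(c)` → prints [9, 10, 71, 9, 4]

Answer:
[9, 10, 71, 9, 4]
[10, 41, 9, 337]
[9, 10, 71, 9, 4]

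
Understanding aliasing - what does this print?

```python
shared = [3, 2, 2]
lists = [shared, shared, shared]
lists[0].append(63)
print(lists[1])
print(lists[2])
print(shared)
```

Key concept: list of same reference.
Step by step:
`shared = [3, 2, 2]` → shared = [3, 2, 2]
`lists = [shared, shared, shared]` → lists = [[3, 2, 2], [3, 2, 2], [3, 2, 2]]
`lists[0].append(63)` → shared = [3, 2, 2, 63]; lists = [[3, 2, 2, 63], [3, 2, 2, 63], [3, 2, 2, 63]]
`print(lists[1])` → prints [3, 2, 2, 63]
`print(lists[2])` → prints [3, 2, 2, 63]
`print(shared)` → prints [3, 2, 2, 63]

Answer:
[3, 2, 2, 63]
[3, 2, 2, 63]
[3, 2, 2, 63]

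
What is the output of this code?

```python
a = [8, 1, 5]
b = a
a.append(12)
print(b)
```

Key concept: basic list aliasing.
Step by step:
`a = [8, 1, 5]` → a = [8, 1, 5]
`b = a` → b = [8, 1, 5] (same object as a)
`a.append(12)` → a = [8, 1, 5, 12] (same object as b); b = [8, 1, 5, 12] (same object as a)
`print(b)` → prints [8, 1, 5, 12]

Answer: [8, 1, 5, 12]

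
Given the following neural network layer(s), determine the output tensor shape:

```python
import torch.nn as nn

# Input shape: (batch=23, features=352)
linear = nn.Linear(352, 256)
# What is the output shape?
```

Input: (23, 352) -> Output: (23, 256)

Answer: (23, 256)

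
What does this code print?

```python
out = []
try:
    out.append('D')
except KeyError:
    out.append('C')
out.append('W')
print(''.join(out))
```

Execution trace: 'D' (try body, no exception) → 'W' (after the try/except). Output: DW

Answer: DW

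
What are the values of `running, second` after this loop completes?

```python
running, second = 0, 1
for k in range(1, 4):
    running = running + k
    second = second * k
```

Sum and factorial of 1 to 3
`running, second` takes the values: (0, 1) → (1, 1) → (3, 1) → (3, 2) → (6, 2) → (6, 6)

Answer: 6, 6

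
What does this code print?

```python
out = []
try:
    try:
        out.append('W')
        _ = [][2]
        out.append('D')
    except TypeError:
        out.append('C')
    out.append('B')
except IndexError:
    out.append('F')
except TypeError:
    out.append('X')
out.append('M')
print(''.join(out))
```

Execution trace: 'W' (inner try body) → 'F' (except IndexError) → 'M' (after the try/except). Output: WFM

Answer: WFM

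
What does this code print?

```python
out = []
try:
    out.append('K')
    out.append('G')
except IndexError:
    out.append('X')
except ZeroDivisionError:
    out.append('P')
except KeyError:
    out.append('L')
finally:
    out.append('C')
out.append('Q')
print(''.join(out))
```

Execution trace: 'K' (try body) → 'G' (try body, no exception) → 'C' (finally) → 'Q' (after the try/except). Output: KGCQ

Answer: KGCQ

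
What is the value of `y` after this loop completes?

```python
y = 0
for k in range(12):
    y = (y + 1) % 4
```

Increment mod 4, 12 times = 0
`y` takes the values: 0 → 1 → 2 → 3 → 0 → 1 → 2 → 3 → 0 → 1 → 2 → 3 → 0

Answer: 0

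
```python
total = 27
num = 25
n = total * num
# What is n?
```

Trace:
`total = 27` → total = 27
`num = 25` → num = 25
`n = total * num` → n = 675
So n = 675

Answer: 675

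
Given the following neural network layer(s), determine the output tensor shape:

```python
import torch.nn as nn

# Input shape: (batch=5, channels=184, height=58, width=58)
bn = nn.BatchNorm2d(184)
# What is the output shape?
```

Input: (5, 184, 58, 58) -> Output: (5, 184, 58, 58)

Answer: (5, 184, 58, 58)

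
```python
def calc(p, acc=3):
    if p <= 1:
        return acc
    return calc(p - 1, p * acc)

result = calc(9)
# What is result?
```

Accumulator trace (n, acc): (9, 3) -> (8, 27) -> (7, 216) -> (6, 1512) -> (5, 9072) -> (4, 45360) -> (3, 181440) -> (2, 544320) -> (1, 1088640) -> return 1088640

Answer: 1088640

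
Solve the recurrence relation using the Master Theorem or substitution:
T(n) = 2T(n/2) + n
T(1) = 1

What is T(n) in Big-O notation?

By Master Theorem: a=2, b=2, f(n)=n. Since log_2(2) = 1 and f(n) = Θ(n^1), Case 2 applies. T(n) = O(n log n).

Answer: O(n log n)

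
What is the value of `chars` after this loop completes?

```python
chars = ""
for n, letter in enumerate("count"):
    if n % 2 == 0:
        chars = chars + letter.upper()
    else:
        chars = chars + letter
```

Uppercase even positions in 'count'
`chars` takes the values: "" → "C" → "Co" → "CoU" → "CoUn" → "CoUnT"

Answer: "CoUnT"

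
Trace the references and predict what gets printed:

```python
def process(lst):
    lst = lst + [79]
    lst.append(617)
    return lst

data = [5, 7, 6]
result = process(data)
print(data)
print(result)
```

Key concept: rebinding parameter vs mutation.
Step by step:
`data = [5, 7, 6]` → data = [5, 7, 6]
`result = process(data)` → result = [5, 7, 6, 79, 617]
`print(data)` → prints [5, 7, 6]
`print(result)` → prints [5, 7, 6, 79, 617]

Answer:
[5, 7, 6]
[5, 7, 6, 79, 617]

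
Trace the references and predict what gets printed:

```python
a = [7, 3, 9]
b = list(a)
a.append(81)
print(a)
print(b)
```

Key concept: list() constructor creates copy.
Step by step:
`a = [7, 3, 9]` → a = [7, 3, 9]
`b = list(a)` → b = [7, 3, 9]
`a.append(81)` → a = [7, 3, 9, 81]
`print(a)` → prints [7, 3, 9, 81]
`print(b)` → prints [7, 3, 9]

Answer:
[7, 3, 9, 81]
[7, 3, 9]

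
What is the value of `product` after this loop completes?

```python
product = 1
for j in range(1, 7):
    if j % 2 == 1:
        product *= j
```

Product of odd numbers 1 to 6
`product` takes the values: 1 → 3 → 15

Answer: 15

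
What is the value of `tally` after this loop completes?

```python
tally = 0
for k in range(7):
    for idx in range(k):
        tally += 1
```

Triangle number: 0+1+2+...+6
`tally` takes the values: 0 → 1 → 2 → 3 → 4 → 5 → 6 → 7 → 8 → 9 → 10 → 11 → 12 → 13 → 14 → 15 → 16 → 17 → 18 → 19 → 20 → 21

Answer: 21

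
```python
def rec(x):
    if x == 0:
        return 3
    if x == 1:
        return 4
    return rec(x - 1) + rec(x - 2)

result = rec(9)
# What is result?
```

Build up from base cases: rec(0)=3, rec(1)=4, rec(2)=7, rec(3)=11, rec(4)=18, rec(5)=29, rec(6)=47, ..., rec(9)=199

Answer: 199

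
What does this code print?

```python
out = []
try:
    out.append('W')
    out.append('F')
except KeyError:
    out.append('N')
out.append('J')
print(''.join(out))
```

Execution trace: 'W' (try body) → 'F' (try body, no exception) → 'J' (after the try/except). Output: WFJ

Answer: WFJ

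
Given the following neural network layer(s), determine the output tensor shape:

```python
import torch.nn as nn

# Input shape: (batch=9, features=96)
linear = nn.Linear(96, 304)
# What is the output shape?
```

Input: (9, 96) -> Output: (9, 304)

Answer: (9, 304)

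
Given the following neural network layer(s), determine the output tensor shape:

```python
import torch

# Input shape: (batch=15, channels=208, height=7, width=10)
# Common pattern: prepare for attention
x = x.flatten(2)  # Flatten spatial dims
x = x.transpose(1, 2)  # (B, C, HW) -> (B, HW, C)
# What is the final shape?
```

Input: (15, 208, 7, 10) -> after flatten(2): (15, 208, 70) -> Output: (15, 70, 208)

Answer: (15, 70, 208)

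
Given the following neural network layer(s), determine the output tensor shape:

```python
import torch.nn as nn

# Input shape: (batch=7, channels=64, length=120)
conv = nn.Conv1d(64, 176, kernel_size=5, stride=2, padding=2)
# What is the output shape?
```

Input: (7, 64, 120) -> Output: (7, 176, 60)

Answer: (7, 176, 60)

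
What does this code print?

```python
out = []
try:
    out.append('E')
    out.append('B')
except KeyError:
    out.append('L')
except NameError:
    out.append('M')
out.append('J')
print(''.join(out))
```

Execution trace: 'E' (try body) → 'B' (try body, no exception) → 'J' (after the try/except). Output: EBJ

Answer: EBJ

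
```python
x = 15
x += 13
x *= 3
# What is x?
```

Trace:
`x = 15` → x = 15
`x += 13` → x = 28
`x *= 3` → x = 84
So x = 84

Answer: 84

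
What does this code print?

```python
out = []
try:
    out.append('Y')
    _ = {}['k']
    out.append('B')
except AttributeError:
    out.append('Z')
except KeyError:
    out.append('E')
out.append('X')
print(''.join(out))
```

Execution trace: 'Y' (try body) → 'E' (except KeyError) → 'X' (after the try/except). Output: YEX

Answer: YEX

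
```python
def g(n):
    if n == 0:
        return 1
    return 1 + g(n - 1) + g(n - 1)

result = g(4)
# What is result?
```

g(n) = 1 + 2·g(n-1), g(0)=1. Closed form: (1+1)·2^4 - 1 = 31.

Answer: 31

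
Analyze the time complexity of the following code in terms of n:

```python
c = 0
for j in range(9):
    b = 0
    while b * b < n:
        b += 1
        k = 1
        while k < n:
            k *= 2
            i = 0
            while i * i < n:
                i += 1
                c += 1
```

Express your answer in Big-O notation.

Each loop level contributes: 1 × √n × log n × √n. Multiplying the contributions gives O(n log n).

Answer: O(n log n)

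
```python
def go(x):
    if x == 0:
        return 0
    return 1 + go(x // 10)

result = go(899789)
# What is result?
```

Count of digits of 899789: 6

Answer: 6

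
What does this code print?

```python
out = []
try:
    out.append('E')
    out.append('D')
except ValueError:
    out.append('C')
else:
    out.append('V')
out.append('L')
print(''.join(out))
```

Execution trace: 'E' (try body) → 'D' (try body, no exception) → 'V' (else) → 'L' (after the try/except). Output: EDVL

Answer: EDVL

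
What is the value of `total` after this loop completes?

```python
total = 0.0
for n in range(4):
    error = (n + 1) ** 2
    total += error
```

Sum of squared losses 1² + 2² + ... + 4²
`total` takes the values: 0.0 → 1.0 → 5.0 → 14.0 → 30.0

Answer: 30.0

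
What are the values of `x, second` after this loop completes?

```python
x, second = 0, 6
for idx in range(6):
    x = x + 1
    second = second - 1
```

x goes 0→6, second goes 6→0
`x, second` takes the values: (0, 6) → (1, 6) → (1, 5) → (2, 5) → (2, 4) → (3, 4) → (3, 3) → (4, 3) → (4, 2) → (5, 2) → (5, 1) → (6, 1) → (6, 0)

Answer: 6, 0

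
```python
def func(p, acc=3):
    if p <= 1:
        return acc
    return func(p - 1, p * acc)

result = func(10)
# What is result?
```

Accumulator trace (n, acc): (10, 3) -> (9, 30) -> (8, 270) -> (7, 2160) -> (6, 15120) -> (5, 90720) -> (4, 453600) -> (3, 1814400) -> (2, 5443200) -> (1, 10886400) -> return 10886400

Answer: 10886400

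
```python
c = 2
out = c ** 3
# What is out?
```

Trace:
`c = 2` → c = 2
`out = c ** 3` → out = 8
So out = 8

Answer: 8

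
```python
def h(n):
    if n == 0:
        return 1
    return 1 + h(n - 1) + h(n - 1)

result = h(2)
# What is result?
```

h(n) = 1 + 2·h(n-1), h(0)=1. Closed form: (1+1)·2^2 - 1 = 7.

Answer: 7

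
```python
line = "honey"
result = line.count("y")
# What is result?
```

Trace:
`line = "honey"` → line = 'honey'
`result = line.count("y")` → result = 1
So result = 1

Answer: 1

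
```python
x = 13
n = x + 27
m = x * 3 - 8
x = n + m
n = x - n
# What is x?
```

Trace:
`x = 13` → x = 13
`n = x + 27` → n = 40
`m = x * 3 - 8` → m = 31
`x = n + m` → x = 71
`n = x - n` → n = 31
So x = 71

Answer: 71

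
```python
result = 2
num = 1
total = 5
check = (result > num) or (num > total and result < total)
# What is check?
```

Trace:
`result = 2` → result = 2
`num = 1` → num = 1
`total = 5` → total = 5
`check = (result > num) or (num > total and result < total)` → check = True
So check = True

Answer: True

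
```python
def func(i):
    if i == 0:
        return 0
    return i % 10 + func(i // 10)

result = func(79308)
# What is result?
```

Sum of digits of 79308: 8 + 0 + 3 + 9 + 7 = 27

Answer: 27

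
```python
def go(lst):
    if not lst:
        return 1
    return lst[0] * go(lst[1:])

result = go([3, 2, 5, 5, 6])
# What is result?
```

Product over [3, 2, 5, 5, 6] = 3 * 2 * 5 * 5 * 6 = 900

Answer: 900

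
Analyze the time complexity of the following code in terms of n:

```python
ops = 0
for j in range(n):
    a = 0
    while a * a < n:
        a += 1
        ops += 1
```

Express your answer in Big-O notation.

Each loop level contributes: n × √n. Multiplying the contributions gives O(n√n).

Answer: O(n√n)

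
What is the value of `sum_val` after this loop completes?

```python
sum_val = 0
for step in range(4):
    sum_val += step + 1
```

Start at 0, add 1 to 4 = 10
`sum_val` takes the values: 0 → 1 → 3 → 6 → 10

Answer: 10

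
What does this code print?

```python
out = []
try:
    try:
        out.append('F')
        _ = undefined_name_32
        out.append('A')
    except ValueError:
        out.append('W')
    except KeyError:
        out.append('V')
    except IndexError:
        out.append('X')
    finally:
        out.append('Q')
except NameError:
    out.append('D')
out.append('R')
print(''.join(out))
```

Execution trace: 'F' (inner try body) → 'Q' (inner finally) → 'D' (outer except NameError) → 'R' (after the try/except). Output: FQDR

Answer: FQDR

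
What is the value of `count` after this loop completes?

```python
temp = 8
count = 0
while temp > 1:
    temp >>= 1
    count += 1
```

Count right shifts until 1
`count` takes the values: 0 → 1 → 2 → 3

Answer: 3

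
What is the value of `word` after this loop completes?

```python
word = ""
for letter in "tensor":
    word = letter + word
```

Reverse 'tensor'
`word` takes the values: "" → "t" → "et" → "net" → "snet" → "osnet" → "rosnet"

Answer: "rosnet"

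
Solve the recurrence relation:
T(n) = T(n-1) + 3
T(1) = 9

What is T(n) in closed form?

Unrolling: T(n) = T(1) + 3·(n-1) = 9 + 3(n-1) = 3n + 6.

Answer: T(n) = 3n + 6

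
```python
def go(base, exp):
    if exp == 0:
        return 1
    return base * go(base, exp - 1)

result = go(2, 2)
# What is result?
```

go(2, 2) = 2 * 2 = 4

Answer: 4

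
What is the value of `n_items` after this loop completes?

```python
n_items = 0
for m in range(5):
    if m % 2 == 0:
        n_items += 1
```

Count numbers divisible by 2 in range(5)
`n_items` takes the values: 0 → 1 → 2 → 3

Answer: 3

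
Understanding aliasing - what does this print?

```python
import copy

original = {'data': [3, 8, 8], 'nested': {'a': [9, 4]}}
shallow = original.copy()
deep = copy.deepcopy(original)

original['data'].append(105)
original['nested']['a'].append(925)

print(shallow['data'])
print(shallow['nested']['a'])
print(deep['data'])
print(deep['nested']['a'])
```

Key concept: comparing shallow vs deep copy.
Step by step:
`original = {'data': [3, 8, 8], 'nested': {'a': [9, 4]}}` → original = {'data': [3, 8, 8], 'nested': {'a': [9, 4]}}
`shallow = original.copy()` → shallow = {'data': [3, 8, 8], 'nested': {'a': [9, 4]}}
`deep = copy.deepcopy(original)` → deep = {'data': [3, 8, 8], 'nested': {'a': [9, 4]}}
`original['data'].append(105)` → original = {'data': [3, 8, 8, 105], 'nested': {'a': [9, 4]}}; shallow = {'data': [3, 8, 8, 105], 'nested': {'a': [9, 4]}}
`original['nested']['a'].append(925)` → original = {'data': [3, 8, 8, 105], 'nested': {'a': [9, 4, 925]}}; shallow = {'data': [3, 8, 8, 105], 'nested': {'a': [9, 4, 925]}}
`print(shallow['data'])` → prints [3, 8, 8, 105]
`print(shallow['nested']['a'])` → prints [9, 4, 925]
`print(deep['data'])` → prints [3, 8, 8]
`print(deep['nested']['a'])` → prints [9, 4]

Answer:
[3, 8, 8, 105]
[9, 4, 925]
[3, 8, 8]
[9, 4]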